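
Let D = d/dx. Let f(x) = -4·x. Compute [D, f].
-4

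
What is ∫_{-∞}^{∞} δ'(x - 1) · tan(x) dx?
- \tan^{2}{\left(1 \right)} - 1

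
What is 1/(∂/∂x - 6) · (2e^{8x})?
e^{8 x}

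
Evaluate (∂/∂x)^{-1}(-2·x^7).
- \frac{x^{8}}{4}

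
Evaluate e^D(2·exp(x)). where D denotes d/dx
2 e^{x + 1}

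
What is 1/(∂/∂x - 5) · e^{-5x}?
- \frac{e^{- 5 x}}{10}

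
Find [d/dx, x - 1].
1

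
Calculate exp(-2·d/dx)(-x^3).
- x^{3} + 6 x^{2} - 12 x + 8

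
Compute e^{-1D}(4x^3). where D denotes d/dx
4 x^{3} - 12 x^{2} + 12 x - 4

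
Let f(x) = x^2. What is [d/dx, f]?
2 x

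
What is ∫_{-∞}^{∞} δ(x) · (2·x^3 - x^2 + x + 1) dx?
1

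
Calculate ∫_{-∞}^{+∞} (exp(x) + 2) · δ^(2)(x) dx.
1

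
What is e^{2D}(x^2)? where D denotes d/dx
x^{2} + 4 x + 4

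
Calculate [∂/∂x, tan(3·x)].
\frac{3}{\cos^{2}{\left(3 x \right)}}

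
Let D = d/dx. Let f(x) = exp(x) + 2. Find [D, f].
e^{x}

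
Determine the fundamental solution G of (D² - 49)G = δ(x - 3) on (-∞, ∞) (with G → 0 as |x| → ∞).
-\frac{e^{-7|x - 3|}}{14}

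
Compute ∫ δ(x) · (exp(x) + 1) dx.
2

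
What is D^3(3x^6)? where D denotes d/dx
360 x^{3}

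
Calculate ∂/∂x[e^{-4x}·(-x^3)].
x^{2} \left(4 x - 3\right) e^{- 4 x}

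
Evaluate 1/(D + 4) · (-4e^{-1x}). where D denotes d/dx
- \frac{4 e^{- x}}{3}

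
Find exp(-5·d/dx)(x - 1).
x - 6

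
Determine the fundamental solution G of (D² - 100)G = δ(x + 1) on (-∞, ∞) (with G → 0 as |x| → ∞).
-\frac{e^{-10|x + 1|}}{20}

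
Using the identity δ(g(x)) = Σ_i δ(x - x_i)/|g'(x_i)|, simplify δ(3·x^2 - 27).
\frac{\delta(x - 3) + \delta(x + 3)}{18}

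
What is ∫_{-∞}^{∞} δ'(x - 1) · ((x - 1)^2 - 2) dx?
0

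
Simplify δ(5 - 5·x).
\frac{\delta(x - 1)}{5}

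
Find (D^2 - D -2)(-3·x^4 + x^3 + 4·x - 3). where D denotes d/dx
6 x^{4} + 10 x^{3} - 39 x^{2} - 2 x + 2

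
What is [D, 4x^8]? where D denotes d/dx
32 x^{7}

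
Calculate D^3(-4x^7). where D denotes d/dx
- 840 x^{4}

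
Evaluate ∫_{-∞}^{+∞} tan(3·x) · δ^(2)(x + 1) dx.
- \frac{18 \tan{\left(3 \right)}}{\cos^{2}{\left(3 \right)}}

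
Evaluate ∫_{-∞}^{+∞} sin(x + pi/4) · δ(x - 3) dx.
\sin{\left(\frac{\pi}{4} + 3 \right)}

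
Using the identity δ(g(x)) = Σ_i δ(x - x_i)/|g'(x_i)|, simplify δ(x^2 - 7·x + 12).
\frac{\delta(x - 3) + \delta(x - 4)}{1}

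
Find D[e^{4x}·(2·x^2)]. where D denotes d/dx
4 x \left(2 x + 1\right) e^{4 x}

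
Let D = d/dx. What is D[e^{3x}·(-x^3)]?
3 x^{2} \left(- x - 1\right) e^{3 x}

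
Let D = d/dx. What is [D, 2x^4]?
8 x^{3}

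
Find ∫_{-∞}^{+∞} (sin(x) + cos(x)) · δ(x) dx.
1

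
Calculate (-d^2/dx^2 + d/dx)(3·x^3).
9 x \left(x - 2\right)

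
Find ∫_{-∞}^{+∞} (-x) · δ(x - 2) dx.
-2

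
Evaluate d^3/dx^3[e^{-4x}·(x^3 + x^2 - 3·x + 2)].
2 \left(- 32 x^{3} + 40 x^{2} + 108 x - 145\right) e^{- 4 x}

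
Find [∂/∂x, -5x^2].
- 10 x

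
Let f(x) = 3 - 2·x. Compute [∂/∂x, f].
-2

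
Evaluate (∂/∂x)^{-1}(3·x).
\frac{3 x^{2}}{2}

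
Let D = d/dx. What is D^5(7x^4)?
0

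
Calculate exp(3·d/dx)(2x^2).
2 x^{2} + 12 x + 18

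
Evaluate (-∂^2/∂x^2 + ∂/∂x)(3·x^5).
15 x^{3} \left(x - 4\right)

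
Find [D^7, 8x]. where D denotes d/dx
56D^{6}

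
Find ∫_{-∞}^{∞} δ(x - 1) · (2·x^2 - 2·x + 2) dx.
2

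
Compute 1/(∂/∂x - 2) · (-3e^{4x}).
- \frac{3 e^{4 x}}{2}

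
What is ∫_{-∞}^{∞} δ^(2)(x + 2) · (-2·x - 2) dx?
0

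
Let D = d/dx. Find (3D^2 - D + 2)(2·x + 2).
4 x + 2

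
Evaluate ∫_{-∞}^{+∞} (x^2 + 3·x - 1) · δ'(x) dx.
-3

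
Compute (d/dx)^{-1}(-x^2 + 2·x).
- \frac{x^{3}}{3} + x^{2}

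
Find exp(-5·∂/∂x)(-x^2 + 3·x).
- x^{2} + 13 x - 40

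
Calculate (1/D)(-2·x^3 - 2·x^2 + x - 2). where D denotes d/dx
- \frac{x^{4}}{2} - \frac{2 x^{3}}{3} + \frac{x^{2}}{2} - 2 x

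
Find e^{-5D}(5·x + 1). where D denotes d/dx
5 x - 24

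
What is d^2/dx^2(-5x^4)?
- 60 x^{2}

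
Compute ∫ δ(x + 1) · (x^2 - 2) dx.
-1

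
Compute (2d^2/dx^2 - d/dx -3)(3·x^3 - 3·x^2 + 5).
- 9 x^{3} + 42 x - 27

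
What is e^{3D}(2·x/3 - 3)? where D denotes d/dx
\frac{2 x}{3} - 1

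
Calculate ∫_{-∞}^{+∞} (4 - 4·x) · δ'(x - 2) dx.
4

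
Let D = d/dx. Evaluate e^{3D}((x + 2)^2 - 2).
x^{2} + 10 x + 23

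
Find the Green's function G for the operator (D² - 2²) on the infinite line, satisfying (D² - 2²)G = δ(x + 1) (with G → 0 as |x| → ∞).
-\frac{e^{-2|x + 1|}}{4}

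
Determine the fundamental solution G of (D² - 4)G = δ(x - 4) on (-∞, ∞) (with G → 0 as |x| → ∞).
-\frac{e^{-2|x - 4|}}{4}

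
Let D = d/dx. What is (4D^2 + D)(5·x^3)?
15 x \left(x + 8\right)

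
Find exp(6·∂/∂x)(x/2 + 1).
\frac{x}{2} + 4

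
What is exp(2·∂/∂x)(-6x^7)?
- 6 x^{7} - 84 x^{6} - 504 x^{5} - 1680 x^{4} - 3360 x^{3} - 4032 x^{2} - 2688 x - 768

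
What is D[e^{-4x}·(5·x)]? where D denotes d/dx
5 \left(1 - 4 x\right) e^{- 4 x}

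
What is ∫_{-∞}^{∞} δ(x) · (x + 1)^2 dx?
1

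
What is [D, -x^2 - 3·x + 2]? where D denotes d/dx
- 2 x - 3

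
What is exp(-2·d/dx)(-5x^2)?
- 5 x^{2} + 20 x - 20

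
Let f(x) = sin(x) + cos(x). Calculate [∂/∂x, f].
- \sin{\left(x \right)} + \cos{\left(x \right)}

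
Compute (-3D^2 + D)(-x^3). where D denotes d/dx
3 x \left(6 - x\right)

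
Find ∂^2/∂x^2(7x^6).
210 x^{4}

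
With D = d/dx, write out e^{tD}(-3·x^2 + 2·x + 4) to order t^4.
- 3 t^{2} - 2 t \left(3 x - 1\right) - 3 x^{2} + 2 x + 4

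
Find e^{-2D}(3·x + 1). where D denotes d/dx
3 x - 5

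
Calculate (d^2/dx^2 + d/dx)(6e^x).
12 e^{x}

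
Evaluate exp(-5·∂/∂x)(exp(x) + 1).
e^{x - 5} + 1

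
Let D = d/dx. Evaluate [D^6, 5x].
30D^{5}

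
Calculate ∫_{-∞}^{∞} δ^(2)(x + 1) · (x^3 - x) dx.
-6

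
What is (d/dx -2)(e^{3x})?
e^{3 x}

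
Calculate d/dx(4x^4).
16 x^{3}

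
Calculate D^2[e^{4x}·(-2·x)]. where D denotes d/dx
\left(- 32 x - 16\right) e^{4 x}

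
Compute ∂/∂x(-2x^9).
- 18 x^{8}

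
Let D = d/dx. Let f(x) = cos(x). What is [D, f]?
- \sin{\left(x \right)}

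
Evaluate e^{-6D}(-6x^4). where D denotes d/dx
- 6 x^{4} + 144 x^{3} - 1296 x^{2} + 5184 x - 7776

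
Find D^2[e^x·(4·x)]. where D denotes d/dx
4 \left(x + 2\right) e^{x}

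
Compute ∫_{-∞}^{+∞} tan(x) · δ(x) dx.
0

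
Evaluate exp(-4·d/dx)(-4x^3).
- 4 x^{3} + 48 x^{2} - 192 x + 256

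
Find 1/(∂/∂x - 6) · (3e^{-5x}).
- \frac{3 e^{- 5 x}}{11}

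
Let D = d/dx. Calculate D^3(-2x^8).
- 672 x^{5}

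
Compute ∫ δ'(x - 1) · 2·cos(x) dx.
2 \sin{\left(1 \right)}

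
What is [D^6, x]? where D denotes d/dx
6D^{5}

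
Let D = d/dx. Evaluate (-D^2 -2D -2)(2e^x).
- 10 e^{x}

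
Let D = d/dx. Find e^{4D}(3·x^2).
3 x^{2} + 24 x + 48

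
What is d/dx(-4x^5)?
- 20 x^{4}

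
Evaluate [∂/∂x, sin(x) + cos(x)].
- \sin{\left(x \right)} + \cos{\left(x \right)}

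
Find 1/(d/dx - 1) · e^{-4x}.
- \frac{e^{- 4 x}}{5}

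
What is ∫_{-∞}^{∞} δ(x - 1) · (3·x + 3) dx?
6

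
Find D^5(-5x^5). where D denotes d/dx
-600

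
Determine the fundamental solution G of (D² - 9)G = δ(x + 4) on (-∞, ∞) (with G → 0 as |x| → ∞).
-\frac{e^{-3|x + 4|}}{6}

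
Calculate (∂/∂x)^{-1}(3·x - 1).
\frac{3 x^{2}}{2} - x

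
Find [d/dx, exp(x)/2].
\frac{e^{x}}{2}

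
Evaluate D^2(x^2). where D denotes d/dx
2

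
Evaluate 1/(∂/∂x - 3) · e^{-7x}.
- \frac{e^{- 7 x}}{10}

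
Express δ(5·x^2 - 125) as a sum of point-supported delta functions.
\frac{\delta(x - 5) + \delta(x + 5)}{50}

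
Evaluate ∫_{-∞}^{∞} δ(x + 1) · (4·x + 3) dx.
-1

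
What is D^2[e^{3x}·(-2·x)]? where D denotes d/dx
\left(- 18 x - 12\right) e^{3 x}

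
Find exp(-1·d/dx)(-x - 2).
- x - 1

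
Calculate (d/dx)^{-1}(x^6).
\frac{x^{7}}{7}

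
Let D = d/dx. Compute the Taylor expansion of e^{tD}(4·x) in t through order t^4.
4 t + 4 x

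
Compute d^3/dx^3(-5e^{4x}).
- 320 e^{4 x}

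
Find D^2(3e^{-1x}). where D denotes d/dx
3 e^{- x}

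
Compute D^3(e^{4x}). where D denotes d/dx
64 e^{4 x}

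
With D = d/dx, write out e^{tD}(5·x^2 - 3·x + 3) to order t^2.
5 t^{2} + t \left(10 x - 3\right) + 5 x^{2} - 3 x + 3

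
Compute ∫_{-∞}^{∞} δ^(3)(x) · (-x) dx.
0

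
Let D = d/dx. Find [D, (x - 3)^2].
2 x - 6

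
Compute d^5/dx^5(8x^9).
120960 x^{4}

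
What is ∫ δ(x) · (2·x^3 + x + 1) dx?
1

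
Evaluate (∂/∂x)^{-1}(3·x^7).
\frac{3 x^{8}}{8}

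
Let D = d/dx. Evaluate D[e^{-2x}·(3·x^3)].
x^{2} \left(9 - 6 x\right) e^{- 2 x}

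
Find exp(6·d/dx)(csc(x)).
\csc{\left(x + 6 \right)}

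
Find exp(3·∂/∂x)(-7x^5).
- 7 x^{5} - 105 x^{4} - 630 x^{3} - 1890 x^{2} - 2835 x - 1701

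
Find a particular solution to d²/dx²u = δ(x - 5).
\frac{|x - 5|}{2}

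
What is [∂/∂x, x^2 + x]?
2 x + 1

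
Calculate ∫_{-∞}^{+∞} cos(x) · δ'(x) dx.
0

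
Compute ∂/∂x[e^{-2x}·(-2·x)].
2 \left(2 x - 1\right) e^{- 2 x}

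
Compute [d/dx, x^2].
2 x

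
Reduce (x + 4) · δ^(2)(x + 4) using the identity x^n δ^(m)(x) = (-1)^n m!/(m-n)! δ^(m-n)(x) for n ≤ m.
-2\delta'(x + 4)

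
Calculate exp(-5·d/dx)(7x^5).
7 x^{5} - 175 x^{4} + 1750 x^{3} - 8750 x^{2} + 21875 x - 21875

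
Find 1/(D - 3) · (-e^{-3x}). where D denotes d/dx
\frac{e^{- 3 x}}{6}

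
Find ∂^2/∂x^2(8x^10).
720 x^{8}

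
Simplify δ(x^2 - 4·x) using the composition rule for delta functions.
\frac{\delta(x - 4) + \delta(x)}{4}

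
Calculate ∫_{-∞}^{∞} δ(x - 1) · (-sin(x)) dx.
- \sin{\left(1 \right)}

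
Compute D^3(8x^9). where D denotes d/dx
4032 x^{6}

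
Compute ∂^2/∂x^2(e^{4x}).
16 e^{4 x}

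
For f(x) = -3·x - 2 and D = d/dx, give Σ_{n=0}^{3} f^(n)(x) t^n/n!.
- 3 t - 3 x - 2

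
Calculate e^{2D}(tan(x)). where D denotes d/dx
\tan{\left(x + 2 \right)}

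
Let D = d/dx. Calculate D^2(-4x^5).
- 80 x^{3}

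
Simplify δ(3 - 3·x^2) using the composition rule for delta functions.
\frac{\delta(x - 1) + \delta(x + 1)}{6}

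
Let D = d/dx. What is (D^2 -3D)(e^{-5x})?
40 e^{- 5 x}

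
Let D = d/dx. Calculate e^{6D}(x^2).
x^{2} + 12 x + 36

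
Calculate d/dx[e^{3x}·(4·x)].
\left(12 x + 4\right) e^{3 x}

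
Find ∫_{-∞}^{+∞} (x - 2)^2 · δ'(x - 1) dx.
2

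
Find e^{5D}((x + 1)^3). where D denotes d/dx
x^{3} + 18 x^{2} + 108 x + 216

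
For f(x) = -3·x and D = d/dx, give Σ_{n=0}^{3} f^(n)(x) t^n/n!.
- 3 t - 3 x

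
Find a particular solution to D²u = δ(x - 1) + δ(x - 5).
\frac{|x - 1|}{2} + \frac{|x - 5|}{2}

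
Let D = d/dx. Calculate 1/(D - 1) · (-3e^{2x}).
- 3 e^{2 x}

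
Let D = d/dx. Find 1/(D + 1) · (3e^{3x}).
\frac{3 e^{3 x}}{4}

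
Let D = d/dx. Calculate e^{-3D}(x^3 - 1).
x^{3} - 9 x^{2} + 27 x - 28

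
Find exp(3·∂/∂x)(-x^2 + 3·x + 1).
- x^{2} - 3 x + 1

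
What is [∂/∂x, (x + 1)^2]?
2 x + 2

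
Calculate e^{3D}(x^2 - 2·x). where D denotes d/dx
x^{2} + 4 x + 3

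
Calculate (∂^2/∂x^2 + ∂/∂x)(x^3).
3 x \left(x + 2\right)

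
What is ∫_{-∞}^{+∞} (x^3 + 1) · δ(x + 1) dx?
0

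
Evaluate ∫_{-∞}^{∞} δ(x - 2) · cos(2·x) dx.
\cos{\left(4 \right)}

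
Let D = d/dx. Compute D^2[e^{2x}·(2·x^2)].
\left(8 x^{2} + 16 x + 4\right) e^{2 x}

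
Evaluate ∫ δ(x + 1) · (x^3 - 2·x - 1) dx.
0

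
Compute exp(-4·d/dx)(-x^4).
- x^{4} + 16 x^{3} - 96 x^{2} + 256 x - 256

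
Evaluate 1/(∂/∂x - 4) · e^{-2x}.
- \frac{e^{- 2 x}}{6}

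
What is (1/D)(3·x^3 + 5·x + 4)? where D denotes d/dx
\frac{3 x^{4}}{4} + \frac{5 x^{2}}{2} + 4 x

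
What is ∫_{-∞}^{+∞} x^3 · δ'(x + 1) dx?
-3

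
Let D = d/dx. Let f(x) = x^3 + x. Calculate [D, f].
3 x^{2} + 1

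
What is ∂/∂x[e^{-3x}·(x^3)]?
3 x^{2} \left(1 - x\right) e^{- 3 x}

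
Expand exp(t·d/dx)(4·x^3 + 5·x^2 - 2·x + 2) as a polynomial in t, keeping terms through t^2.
t^{2} \left(12 x + 5\right) + 2 t \left(6 x^{2} + 5 x - 1\right) + 4 x^{3} + 5 x^{2} - 2 x + 2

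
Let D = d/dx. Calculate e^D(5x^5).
5 x^{5} + 25 x^{4} + 50 x^{3} + 50 x^{2} + 25 x + 5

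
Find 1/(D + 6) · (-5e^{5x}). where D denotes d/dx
- \frac{5 e^{5 x}}{11}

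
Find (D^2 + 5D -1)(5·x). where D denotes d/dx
25 - 5 x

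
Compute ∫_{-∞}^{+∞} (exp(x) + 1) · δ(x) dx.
2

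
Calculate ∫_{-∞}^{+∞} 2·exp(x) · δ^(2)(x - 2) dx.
2 e^{2}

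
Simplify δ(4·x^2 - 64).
\frac{\delta(x - 4) + \delta(x + 4)}{32}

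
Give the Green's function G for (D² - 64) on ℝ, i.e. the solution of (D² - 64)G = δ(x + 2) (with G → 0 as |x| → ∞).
-\frac{e^{-8|x + 2|}}{16}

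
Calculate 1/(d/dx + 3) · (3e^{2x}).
\frac{3 e^{2 x}}{5}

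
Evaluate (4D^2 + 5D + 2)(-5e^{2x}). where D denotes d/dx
- 140 e^{2 x}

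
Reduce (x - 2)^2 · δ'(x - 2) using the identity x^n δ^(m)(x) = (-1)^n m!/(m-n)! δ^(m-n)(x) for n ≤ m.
0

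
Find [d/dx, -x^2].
- 2 x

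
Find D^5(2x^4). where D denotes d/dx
0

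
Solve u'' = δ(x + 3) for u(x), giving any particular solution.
\frac{|x + 3|}{2}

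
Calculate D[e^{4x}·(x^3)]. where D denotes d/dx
x^{2} \left(4 x + 3\right) e^{4 x}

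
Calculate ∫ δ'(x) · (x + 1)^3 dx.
-3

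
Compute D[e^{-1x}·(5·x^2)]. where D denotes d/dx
5 x \left(2 - x\right) e^{- x}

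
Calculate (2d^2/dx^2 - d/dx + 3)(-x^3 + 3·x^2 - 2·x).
- 3 x^{3} + 12 x^{2} - 24 x + 14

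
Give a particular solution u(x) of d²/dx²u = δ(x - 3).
\frac{|x - 3|}{2}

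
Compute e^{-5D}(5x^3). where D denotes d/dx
5 x^{3} - 75 x^{2} + 375 x - 625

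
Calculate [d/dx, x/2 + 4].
\frac{1}{2}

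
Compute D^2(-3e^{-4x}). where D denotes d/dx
- 48 e^{- 4 x}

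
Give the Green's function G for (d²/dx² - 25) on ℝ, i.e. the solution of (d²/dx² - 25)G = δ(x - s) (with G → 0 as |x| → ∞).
-\frac{e^{-5|x-s|}}{10}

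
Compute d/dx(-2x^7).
- 14 x^{6}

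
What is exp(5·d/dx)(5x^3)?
5 x^{3} + 75 x^{2} + 375 x + 625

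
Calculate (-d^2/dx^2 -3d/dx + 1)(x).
x - 3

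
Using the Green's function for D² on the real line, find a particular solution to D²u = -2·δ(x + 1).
-|x + 1|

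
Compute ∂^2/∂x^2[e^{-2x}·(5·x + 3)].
4 \left(5 x - 2\right) e^{- 2 x}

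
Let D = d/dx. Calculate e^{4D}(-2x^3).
- 2 x^{3} - 24 x^{2} - 96 x - 128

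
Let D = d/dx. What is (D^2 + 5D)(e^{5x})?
50 e^{5 x}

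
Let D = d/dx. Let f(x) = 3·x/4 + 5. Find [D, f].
\frac{3}{4}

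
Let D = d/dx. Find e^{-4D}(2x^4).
2 x^{4} - 32 x^{3} + 192 x^{2} - 512 x + 512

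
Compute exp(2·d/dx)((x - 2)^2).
x^{2}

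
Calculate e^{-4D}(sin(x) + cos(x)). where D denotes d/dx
\sqrt{2} \cos{\left(- x + \frac{\pi}{4} + 4 \right)}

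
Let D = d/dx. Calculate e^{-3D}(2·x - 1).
2 x - 7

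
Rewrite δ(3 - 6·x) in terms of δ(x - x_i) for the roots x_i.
\frac{\delta(x - 1/2)}{6}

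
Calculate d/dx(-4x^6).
- 24 x^{5}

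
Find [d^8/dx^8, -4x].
-32\frac{d^{7}}{dx^{7}}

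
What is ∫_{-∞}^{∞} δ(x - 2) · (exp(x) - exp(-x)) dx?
2 \sinh{\left(2 \right)}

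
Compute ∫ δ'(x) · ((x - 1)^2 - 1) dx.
2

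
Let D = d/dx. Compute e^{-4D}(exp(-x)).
e^{4 - x}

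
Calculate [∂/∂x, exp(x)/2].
\frac{e^{x}}{2}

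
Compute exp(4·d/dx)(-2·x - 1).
- 2 x - 9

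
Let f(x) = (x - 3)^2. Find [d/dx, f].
2 x - 6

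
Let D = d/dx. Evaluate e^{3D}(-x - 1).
- x - 4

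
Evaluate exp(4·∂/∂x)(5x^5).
5 x^{5} + 100 x^{4} + 800 x^{3} + 3200 x^{2} + 6400 x + 5120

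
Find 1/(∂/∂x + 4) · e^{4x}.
\frac{e^{4 x}}{8}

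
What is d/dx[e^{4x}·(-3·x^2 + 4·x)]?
\left(- 12 x^{2} + 10 x + 4\right) e^{4 x}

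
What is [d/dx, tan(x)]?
\frac{1}{\cos^{2}{\left(x \right)}}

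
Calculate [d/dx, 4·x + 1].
4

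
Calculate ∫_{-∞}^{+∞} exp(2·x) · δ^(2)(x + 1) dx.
\frac{4}{e^{2}}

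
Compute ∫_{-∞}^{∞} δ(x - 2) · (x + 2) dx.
4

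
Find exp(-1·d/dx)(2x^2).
2 x^{2} - 4 x + 2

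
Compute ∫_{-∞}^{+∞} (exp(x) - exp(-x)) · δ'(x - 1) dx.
- 2 \cosh{\left(1 \right)}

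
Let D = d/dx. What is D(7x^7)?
49 x^{6}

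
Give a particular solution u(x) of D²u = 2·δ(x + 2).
|x + 2|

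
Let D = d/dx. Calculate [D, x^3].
3 x^{2}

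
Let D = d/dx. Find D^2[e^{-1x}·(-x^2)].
\left(- x^{2} + 4 x - 2\right) e^{- x}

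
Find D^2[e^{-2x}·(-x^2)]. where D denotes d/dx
2 \left(- 2 x^{2} + 4 x - 1\right) e^{- 2 x}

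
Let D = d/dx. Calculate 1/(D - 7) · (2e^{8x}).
2 e^{8 x}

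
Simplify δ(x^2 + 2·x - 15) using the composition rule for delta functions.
\frac{\delta(x + 5) + \delta(x - 3)}{8}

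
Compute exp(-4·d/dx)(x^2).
x^{2} - 8 x + 16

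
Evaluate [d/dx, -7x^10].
- 70 x^{9}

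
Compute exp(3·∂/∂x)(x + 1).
x + 4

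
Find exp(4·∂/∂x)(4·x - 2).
4 x + 14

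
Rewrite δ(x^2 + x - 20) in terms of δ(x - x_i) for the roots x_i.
\frac{\delta(x - 4) + \delta(x + 5)}{9}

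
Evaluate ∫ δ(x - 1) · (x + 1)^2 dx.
4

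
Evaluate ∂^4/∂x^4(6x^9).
18144 x^{5}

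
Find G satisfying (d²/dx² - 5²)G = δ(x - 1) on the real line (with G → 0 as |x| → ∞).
-\frac{e^{-5|x - 1|}}{10}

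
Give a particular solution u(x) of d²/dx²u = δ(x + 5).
\frac{|x + 5|}{2}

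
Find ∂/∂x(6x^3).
18 x^{2}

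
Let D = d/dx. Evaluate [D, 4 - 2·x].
-2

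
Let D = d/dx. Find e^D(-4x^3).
- 4 x^{3} - 12 x^{2} - 12 x - 4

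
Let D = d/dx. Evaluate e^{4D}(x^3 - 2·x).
x^{3} + 12 x^{2} + 46 x + 56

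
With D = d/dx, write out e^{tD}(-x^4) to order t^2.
x^{2} \left(- 6 t^{2} - 4 t x - x^{2}\right)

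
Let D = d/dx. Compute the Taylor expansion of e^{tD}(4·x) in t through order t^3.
4 t + 4 x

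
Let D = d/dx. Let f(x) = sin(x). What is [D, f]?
\cos{\left(x \right)}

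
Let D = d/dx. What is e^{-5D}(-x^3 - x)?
- x^{3} + 15 x^{2} - 76 x + 130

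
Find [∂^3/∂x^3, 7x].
21\frac{d^{2}}{dx^{2}}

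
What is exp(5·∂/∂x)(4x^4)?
4 x^{4} + 80 x^{3} + 600 x^{2} + 2000 x + 2500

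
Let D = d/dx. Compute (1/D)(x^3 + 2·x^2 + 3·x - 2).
\frac{x^{4}}{4} + \frac{2 x^{3}}{3} + \frac{3 x^{2}}{2} - 2 x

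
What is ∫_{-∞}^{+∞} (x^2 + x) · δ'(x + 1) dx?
1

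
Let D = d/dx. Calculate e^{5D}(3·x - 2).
3 x + 13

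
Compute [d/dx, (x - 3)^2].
2 x - 6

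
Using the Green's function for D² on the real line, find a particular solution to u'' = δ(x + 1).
\frac{|x + 1|}{2}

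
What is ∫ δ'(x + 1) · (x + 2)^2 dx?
-2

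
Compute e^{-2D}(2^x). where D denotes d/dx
2^{x - 2}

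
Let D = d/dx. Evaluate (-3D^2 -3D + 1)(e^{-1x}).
e^{- x}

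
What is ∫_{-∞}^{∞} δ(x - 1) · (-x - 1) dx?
-2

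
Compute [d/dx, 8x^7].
56 x^{6}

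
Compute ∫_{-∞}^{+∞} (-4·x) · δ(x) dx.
0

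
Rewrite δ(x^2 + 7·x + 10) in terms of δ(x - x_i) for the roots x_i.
\frac{\delta(x + 2) + \delta(x + 5)}{3}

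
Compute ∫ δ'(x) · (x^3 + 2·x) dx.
-2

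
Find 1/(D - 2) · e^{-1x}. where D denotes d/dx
- \frac{e^{- x}}{3}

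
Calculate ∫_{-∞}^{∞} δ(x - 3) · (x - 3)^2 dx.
0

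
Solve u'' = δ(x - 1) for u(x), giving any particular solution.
\frac{|x - 1|}{2}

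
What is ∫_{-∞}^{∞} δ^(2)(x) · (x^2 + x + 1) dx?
2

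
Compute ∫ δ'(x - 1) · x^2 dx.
-2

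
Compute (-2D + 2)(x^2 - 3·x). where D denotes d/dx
2 x^{2} - 10 x + 6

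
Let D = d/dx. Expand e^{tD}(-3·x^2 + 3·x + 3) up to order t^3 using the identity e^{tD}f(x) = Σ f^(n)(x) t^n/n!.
- 3 t^{2} - 3 t \left(2 x - 1\right) - 3 x^{2} + 3 x + 3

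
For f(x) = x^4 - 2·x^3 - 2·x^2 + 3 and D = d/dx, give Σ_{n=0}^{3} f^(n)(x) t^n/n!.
t^{3} \left(4 x - 2\right) + t^{2} \left(6 x^{2} - 6 x - 2\right) - 2 t x \left(- 2 x^{2} + 3 x + 2\right) + x^{4} - 2 x^{3} - 2 x^{2} + 3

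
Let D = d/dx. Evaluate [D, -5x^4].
- 20 x^{3}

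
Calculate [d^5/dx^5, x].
5\frac{d^{4}}{dx^{4}}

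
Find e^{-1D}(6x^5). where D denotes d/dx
6 x^{5} - 30 x^{4} + 60 x^{3} - 60 x^{2} + 30 x - 6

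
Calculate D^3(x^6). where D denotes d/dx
120 x^{3}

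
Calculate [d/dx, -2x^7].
- 14 x^{6}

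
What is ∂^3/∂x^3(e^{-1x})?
- e^{- x}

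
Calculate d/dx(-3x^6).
- 18 x^{5}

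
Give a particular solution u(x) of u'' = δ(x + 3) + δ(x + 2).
\frac{|x + 3|}{2} + \frac{|x + 2|}{2}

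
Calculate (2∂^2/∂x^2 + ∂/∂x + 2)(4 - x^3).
- 2 x^{3} - 3 x^{2} - 12 x + 8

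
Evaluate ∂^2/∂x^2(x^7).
42 x^{5}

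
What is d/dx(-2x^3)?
- 6 x^{2}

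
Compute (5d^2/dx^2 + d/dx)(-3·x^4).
12 x^{2} \left(- x - 15\right)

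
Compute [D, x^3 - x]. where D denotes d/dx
3 x^{2} - 1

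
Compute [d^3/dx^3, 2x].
6\frac{d^{2}}{dx^{2}}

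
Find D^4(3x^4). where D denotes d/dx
72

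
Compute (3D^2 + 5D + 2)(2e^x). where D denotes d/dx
20 e^{x}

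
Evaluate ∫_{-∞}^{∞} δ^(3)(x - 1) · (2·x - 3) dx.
0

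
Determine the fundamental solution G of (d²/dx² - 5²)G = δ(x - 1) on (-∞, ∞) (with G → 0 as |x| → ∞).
-\frac{e^{-5|x - 1|}}{10}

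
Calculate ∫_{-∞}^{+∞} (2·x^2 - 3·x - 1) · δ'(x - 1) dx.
-1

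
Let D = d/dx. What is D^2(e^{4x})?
16 e^{4 x}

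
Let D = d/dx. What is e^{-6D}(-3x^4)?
- 3 x^{4} + 72 x^{3} - 648 x^{2} + 2592 x - 3888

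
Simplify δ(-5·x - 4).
\frac{\delta(x + 4/5)}{5}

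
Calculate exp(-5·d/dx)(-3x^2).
- 3 x^{2} + 30 x - 75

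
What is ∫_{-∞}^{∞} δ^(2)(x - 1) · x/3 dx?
0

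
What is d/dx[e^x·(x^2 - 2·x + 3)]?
\left(x^{2} + 1\right) e^{x}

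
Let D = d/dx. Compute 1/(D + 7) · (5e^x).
\frac{5 e^{x}}{8}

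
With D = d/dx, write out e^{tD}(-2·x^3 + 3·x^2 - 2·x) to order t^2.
- t^{2} \left(6 x - 3\right) - 2 t \left(3 x^{2} - 3 x + 1\right) - 2 x^{3} + 3 x^{2} - 2 x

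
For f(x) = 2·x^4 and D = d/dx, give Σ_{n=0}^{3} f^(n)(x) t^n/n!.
2 x \left(4 t^{3} + 6 t^{2} x + 4 t x^{2} + x^{3}\right)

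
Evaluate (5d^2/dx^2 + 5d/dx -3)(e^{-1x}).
- 3 e^{- x}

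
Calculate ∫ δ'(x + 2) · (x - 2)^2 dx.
8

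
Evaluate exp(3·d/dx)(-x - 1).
- x - 4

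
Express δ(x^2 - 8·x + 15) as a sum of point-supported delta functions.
\frac{\delta(x - 5) + \delta(x - 3)}{2}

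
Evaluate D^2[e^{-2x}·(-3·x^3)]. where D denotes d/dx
6 x \left(- 2 x^{2} + 6 x - 3\right) e^{- 2 x}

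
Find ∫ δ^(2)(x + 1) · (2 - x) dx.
0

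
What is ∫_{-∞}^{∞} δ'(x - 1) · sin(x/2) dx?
- \frac{\cos{\left(\frac{1}{2} \right)}}{2}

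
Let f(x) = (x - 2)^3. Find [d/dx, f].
3 \left(x - 2\right)^{2}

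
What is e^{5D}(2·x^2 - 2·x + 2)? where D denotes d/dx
2 x^{2} + 18 x + 42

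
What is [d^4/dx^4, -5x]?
-20\frac{d^{3}}{dx^{3}}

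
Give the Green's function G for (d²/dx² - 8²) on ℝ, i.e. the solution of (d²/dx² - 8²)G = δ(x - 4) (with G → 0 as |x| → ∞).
-\frac{e^{-8|x - 4|}}{16}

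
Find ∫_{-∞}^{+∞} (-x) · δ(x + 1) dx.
1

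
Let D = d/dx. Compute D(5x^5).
25 x^{4}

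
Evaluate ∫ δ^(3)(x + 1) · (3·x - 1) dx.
0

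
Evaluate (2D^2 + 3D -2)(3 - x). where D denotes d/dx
2 x - 9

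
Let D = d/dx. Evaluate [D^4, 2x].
8D^{3}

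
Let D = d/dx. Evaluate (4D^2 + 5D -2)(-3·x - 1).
6 x - 13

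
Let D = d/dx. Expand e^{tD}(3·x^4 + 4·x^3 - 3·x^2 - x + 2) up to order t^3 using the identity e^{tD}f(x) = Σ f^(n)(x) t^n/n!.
t^{3} \left(12 x + 4\right) + t^{2} \left(18 x^{2} + 12 x - 3\right) + t \left(12 x^{3} + 12 x^{2} - 6 x - 1\right) + 3 x^{4} + 4 x^{3} - 3 x^{2} - x + 2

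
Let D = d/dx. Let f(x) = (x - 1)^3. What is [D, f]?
3 \left(x - 1\right)^{2}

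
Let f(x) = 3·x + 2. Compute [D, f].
3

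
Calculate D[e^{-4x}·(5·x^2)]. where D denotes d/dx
10 x \left(1 - 2 x\right) e^{- 4 x}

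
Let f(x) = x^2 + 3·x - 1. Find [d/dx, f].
2 x + 3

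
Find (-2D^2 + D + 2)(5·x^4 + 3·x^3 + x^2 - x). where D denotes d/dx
10 x^{4} + 26 x^{3} - 109 x^{2} - 36 x - 5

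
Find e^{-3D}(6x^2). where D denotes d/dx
6 x^{2} - 36 x + 54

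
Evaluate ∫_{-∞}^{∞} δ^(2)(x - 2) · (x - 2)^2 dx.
2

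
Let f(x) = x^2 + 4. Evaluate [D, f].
2 x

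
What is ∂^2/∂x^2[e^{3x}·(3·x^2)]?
\left(27 x^{2} + 36 x + 6\right) e^{3 x}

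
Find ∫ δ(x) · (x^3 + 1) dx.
1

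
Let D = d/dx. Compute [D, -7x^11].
- 77 x^{10}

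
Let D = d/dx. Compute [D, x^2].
2 x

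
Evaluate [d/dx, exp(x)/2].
\frac{e^{x}}{2}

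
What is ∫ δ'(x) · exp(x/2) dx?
- \frac{1}{2}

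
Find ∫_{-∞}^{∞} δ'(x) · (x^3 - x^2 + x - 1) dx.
-1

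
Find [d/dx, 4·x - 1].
4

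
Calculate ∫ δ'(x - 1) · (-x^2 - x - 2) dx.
3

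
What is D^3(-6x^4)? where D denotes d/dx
- 144 x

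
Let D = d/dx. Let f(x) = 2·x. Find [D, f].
2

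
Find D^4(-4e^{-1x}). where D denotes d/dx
- 4 e^{- x}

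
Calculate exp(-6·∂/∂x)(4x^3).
4 x^{3} - 72 x^{2} + 432 x - 864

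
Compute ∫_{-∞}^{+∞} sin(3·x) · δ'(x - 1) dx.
- 3 \cos{\left(3 \right)}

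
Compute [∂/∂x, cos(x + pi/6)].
- \sin{\left(x + \frac{\pi}{6} \right)}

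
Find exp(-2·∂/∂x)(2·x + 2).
2 x - 2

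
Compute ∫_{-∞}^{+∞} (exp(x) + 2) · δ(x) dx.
3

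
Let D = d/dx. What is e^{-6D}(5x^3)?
5 x^{3} - 90 x^{2} + 540 x - 1080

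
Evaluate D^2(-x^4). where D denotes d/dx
- 12 x^{2}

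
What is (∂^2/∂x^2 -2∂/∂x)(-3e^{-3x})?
- 45 e^{- 3 x}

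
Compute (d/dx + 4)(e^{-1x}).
3 e^{- x}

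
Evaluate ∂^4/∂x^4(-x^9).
- 3024 x^{5}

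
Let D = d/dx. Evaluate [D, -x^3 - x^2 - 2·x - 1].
- 3 x^{2} - 2 x - 2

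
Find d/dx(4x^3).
12 x^{2}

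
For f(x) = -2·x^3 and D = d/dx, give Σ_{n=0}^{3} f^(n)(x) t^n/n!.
- 2 t^{3} - 6 t^{2} x - 6 t x^{2} - 2 x^{3}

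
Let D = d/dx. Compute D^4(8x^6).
2880 x^{2}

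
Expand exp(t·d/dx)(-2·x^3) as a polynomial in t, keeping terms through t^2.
2 x \left(- 3 t^{2} - 3 t x - x^{2}\right)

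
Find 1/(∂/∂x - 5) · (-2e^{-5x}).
\frac{e^{- 5 x}}{5}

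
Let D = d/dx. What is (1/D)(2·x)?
x^{2}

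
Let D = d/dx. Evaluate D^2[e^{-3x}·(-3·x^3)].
9 x \left(- 3 x^{2} + 6 x - 2\right) e^{- 3 x}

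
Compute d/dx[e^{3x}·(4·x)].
\left(12 x + 4\right) e^{3 x}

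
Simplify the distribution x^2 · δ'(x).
0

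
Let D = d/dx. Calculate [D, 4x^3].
12 x^{2}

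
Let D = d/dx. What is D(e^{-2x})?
- 2 e^{- 2 x}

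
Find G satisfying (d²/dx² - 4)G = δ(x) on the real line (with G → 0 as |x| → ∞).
-\frac{e^{-2|x|}}{4}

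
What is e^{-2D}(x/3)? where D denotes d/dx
\frac{x}{3} - \frac{2}{3}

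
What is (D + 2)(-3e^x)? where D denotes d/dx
- 9 e^{x}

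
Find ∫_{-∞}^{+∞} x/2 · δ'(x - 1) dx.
- \frac{1}{2}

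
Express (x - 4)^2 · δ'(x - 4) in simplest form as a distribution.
0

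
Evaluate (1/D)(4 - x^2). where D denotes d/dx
- \frac{x^{3}}{3} + 4 x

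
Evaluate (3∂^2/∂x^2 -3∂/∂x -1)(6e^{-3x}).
210 e^{- 3 x}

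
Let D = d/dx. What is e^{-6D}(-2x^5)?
- 2 x^{5} + 60 x^{4} - 720 x^{3} + 4320 x^{2} - 12960 x + 15552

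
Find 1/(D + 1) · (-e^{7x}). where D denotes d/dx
- \frac{e^{7 x}}{8}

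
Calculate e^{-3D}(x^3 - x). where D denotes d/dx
x^{3} - 9 x^{2} + 26 x - 24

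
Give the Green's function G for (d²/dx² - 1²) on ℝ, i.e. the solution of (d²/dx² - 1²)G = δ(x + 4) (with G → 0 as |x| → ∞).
-\frac{e^{-|x + 4|}}{2}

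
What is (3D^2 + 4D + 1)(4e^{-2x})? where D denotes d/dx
20 e^{- 2 x}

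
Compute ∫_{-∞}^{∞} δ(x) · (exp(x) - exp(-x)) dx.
0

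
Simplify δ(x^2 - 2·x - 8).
\frac{\delta(x - 4) + \delta(x + 2)}{6}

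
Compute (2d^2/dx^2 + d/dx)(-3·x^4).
12 x^{2} \left(- x - 6\right)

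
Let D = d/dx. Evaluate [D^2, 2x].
4D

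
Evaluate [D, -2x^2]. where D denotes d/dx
- 4 x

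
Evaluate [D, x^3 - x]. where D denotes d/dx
3 x^{2} - 1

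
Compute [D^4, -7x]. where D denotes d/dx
-28D^{3}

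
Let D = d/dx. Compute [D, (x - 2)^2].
2 x - 4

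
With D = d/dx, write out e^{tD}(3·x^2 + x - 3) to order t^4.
3 t^{2} + t \left(6 x + 1\right) + 3 x^{2} + x - 3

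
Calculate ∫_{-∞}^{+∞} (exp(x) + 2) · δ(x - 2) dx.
2 + e^{2}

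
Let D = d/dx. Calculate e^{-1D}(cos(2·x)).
\cos{\left(2 x - 2 \right)}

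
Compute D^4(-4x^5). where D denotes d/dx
- 480 x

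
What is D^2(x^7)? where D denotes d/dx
42 x^{5}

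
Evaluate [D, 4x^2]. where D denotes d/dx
8 x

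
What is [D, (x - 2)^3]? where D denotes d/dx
3 \left(x - 2\right)^{2}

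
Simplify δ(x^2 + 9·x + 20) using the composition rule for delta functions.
\frac{\delta(x + 4) + \delta(x + 5)}{1}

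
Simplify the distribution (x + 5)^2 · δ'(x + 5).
0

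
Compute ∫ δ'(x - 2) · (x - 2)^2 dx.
0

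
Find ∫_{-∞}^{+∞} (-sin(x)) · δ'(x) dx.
1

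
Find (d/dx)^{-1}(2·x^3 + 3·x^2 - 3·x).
\frac{x^{4}}{2} + x^{3} - \frac{3 x^{2}}{2}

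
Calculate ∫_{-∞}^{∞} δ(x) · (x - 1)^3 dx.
-1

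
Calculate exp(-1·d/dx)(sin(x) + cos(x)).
\sqrt{2} \cos{\left(- x + \frac{\pi}{4} + 1 \right)}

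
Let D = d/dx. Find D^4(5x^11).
39600 x^{7}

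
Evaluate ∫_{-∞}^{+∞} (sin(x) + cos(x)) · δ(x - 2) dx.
\cos{\left(2 \right)} + \sin{\left(2 \right)}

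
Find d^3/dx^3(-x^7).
- 210 x^{4}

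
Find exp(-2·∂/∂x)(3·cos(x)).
3 \cos{\left(x - 2 \right)}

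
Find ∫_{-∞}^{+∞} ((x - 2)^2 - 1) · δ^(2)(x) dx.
2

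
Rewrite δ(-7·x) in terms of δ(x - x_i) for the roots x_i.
\frac{\delta(x)}{7}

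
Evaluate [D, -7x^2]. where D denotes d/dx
- 14 x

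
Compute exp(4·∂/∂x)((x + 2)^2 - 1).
x^{2} + 12 x + 35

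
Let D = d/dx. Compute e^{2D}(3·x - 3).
3 x + 3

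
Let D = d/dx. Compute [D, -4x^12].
- 48 x^{11}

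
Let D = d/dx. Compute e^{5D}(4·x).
4 x + 20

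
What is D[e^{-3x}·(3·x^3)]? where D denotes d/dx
9 x^{2} \left(1 - x\right) e^{- 3 x}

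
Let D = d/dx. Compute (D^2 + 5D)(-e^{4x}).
- 36 e^{4 x}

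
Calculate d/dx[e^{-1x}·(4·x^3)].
4 x^{2} \left(3 - x\right) e^{- x}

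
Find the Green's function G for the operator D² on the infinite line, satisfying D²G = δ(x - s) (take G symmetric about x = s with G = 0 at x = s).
\frac{|x - s|}{2}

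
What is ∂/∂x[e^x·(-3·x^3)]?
3 x^{2} \left(- x - 3\right) e^{x}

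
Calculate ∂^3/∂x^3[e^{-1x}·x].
\left(3 - x\right) e^{- x}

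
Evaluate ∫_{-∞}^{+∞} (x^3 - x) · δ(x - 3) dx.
24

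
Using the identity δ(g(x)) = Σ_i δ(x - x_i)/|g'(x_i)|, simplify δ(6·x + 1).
\frac{\delta(x + 1/6)}{6}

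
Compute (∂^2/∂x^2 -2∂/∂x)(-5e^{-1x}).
- 15 e^{- x}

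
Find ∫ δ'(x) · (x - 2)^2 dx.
4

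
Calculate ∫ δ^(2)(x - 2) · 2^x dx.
4 \log{\left(2 \right)}^{2}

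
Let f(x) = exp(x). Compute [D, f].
e^{x}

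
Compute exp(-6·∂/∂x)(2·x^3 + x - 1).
2 x^{3} - 36 x^{2} + 217 x - 439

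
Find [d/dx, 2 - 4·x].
-4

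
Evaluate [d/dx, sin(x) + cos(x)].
- \sin{\left(x \right)} + \cos{\left(x \right)}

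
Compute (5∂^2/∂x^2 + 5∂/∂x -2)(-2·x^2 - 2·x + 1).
4 x^{2} - 16 x - 32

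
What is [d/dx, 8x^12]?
96 x^{11}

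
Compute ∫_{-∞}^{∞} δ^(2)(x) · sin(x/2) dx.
0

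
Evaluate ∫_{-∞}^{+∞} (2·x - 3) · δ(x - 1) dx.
-1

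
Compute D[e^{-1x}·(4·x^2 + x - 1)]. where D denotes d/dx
\left(- 4 x^{2} + 7 x + 2\right) e^{- x}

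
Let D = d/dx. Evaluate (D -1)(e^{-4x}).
- 5 e^{- 4 x}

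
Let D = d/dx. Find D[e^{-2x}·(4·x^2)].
8 x \left(1 - x\right) e^{- 2 x}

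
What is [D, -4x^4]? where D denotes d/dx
- 16 x^{3}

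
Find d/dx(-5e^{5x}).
- 25 e^{5 x}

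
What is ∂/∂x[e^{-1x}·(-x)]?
\left(x - 1\right) e^{- x}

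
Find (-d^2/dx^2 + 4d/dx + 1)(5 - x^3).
- x^{3} - 12 x^{2} + 6 x + 5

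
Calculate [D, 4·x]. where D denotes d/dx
4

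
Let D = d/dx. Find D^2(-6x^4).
- 72 x^{2}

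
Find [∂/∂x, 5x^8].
40 x^{7}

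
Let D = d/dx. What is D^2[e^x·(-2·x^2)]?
2 \left(- x^{2} - 4 x - 2\right) e^{x}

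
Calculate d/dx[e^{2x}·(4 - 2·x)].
\left(6 - 4 x\right) e^{2 x}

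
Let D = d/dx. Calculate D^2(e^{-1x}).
e^{- x}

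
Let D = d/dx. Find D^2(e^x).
e^{x}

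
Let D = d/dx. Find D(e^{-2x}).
- 2 e^{- 2 x}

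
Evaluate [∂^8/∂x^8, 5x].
40\frac{d^{7}}{dx^{7}}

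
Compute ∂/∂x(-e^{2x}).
- 2 e^{2 x}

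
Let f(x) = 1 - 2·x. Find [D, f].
-2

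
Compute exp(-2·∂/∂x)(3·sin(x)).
3 \sin{\left(x - 2 \right)}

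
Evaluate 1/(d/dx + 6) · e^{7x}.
\frac{e^{7 x}}{13}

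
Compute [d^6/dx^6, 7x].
42\frac{d^{5}}{dx^{5}}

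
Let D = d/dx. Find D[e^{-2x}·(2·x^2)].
4 x \left(1 - x\right) e^{- 2 x}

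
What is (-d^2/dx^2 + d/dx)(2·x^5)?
10 x^{3} \left(x - 4\right)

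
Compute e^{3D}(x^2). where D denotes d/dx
x^{2} + 6 x + 9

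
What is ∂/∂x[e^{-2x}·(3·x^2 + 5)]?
2 \left(- 3 x^{2} + 3 x - 5\right) e^{- 2 x}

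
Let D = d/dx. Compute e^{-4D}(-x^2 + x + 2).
- x^{2} + 9 x - 18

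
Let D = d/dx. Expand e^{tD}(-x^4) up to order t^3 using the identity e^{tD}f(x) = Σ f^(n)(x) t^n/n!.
x \left(- 4 t^{3} - 6 t^{2} x - 4 t x^{2} - x^{3}\right)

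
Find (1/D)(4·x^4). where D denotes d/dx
\frac{4 x^{5}}{5}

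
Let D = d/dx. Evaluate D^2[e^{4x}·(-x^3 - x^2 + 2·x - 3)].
\left(- 16 x^{3} - 40 x^{2} + 10 x - 34\right) e^{4 x}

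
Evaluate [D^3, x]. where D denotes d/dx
3D^{2}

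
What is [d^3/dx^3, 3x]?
9\frac{d^{2}}{dx^{2}}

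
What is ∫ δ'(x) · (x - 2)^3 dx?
-12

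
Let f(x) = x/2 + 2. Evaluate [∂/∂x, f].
\frac{1}{2}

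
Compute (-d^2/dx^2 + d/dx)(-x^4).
4 x^{2} \left(3 - x\right)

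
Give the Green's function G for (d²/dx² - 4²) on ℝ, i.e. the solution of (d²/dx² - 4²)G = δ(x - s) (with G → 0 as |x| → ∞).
-\frac{e^{-4|x-s|}}{8}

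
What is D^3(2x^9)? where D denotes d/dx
1008 x^{6}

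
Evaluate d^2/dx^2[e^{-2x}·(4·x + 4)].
16 x e^{- 2 x}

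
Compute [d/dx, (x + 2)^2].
2 x + 4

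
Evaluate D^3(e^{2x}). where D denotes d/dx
8 e^{2 x}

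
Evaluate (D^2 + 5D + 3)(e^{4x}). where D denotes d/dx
39 e^{4 x}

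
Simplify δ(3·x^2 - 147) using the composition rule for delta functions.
\frac{\delta(x - 7) + \delta(x + 7)}{42}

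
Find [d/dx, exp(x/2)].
\frac{e^{\frac{x}{2}}}{2}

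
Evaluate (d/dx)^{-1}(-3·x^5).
- \frac{x^{6}}{2}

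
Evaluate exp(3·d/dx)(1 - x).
- x - 2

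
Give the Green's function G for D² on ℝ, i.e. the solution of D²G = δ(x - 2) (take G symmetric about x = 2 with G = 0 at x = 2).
\frac{|x - 2|}{2}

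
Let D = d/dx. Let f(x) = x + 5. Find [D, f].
1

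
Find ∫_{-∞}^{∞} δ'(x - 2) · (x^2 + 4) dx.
-4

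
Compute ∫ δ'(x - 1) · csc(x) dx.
\cot{\left(1 \right)} \csc{\left(1 \right)}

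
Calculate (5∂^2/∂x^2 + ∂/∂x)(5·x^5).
25 x^{3} \left(x + 20\right)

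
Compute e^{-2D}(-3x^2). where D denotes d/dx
- 3 x^{2} + 12 x - 12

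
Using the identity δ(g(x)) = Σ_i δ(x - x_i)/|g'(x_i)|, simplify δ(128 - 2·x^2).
\frac{\delta(x - 8) + \delta(x + 8)}{32}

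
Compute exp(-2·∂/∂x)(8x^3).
8 x^{3} - 48 x^{2} + 96 x - 64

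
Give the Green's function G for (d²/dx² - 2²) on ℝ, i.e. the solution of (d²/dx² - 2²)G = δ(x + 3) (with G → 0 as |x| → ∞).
-\frac{e^{-2|x + 3|}}{4}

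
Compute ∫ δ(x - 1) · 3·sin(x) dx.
3 \sin{\left(1 \right)}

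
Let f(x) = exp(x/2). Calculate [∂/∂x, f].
\frac{e^{\frac{x}{2}}}{2}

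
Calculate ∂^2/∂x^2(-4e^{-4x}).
- 64 e^{- 4 x}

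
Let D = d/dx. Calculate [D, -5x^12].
- 60 x^{11}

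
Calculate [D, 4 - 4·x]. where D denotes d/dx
-4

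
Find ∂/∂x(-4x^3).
- 12 x^{2}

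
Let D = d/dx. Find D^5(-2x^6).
- 1440 x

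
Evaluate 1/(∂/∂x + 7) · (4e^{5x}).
\frac{e^{5 x}}{3}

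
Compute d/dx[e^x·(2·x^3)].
2 x^{2} \left(x + 3\right) e^{x}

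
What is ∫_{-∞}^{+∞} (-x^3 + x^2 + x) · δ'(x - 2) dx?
7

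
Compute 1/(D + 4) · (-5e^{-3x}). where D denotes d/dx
- 5 e^{- 3 x}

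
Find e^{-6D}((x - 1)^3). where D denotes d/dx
x^{3} - 21 x^{2} + 147 x - 343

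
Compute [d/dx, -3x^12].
- 36 x^{11}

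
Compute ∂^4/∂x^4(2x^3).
0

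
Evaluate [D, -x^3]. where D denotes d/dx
- 3 x^{2}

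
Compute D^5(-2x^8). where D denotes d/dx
- 13440 x^{3}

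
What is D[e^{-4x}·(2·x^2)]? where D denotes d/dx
4 x \left(1 - 2 x\right) e^{- 4 x}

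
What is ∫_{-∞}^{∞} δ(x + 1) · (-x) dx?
1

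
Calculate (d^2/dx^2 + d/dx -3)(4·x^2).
- 12 x^{2} + 8 x + 8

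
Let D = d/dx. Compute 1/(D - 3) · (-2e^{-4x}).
\frac{2 e^{- 4 x}}{7}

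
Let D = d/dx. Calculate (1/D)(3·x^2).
x^{3}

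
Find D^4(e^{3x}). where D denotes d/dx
81 e^{3 x}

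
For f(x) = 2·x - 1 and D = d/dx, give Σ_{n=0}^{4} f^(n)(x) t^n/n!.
2 t + 2 x - 1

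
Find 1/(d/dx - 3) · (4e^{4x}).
4 e^{4 x}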